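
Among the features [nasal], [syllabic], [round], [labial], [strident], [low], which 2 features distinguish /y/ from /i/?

The two segments share [−nasal], [+syllabic], [−strident], [−low]. The only features from the list on which they differ: /y/ is [+labial] while /i/ is [−labial]; /y/ is [+round] while /i/ is [−round].

[labial], [round]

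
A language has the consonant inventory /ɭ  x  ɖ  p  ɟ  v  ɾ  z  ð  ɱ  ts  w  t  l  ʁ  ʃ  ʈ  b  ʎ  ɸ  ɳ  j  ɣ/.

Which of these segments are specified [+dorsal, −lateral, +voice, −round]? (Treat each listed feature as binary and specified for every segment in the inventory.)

ɟ, ʁ, j, ɣ

Eliminate segments failing any feature: /ɭ, ɖ, p, v, ɾ, z, ð, ɱ, ts, t, l, ʃ, ʈ, b, ɸ, ɳ/ are [−dorsal]; /x/ is [−voice]; /w/ is [+round]; /ʎ/ is [+lateral]. The remaining /ɟ, ʁ, j, ɣ/ satisfy [+dorsal], [−lateral], [+voice], [−round].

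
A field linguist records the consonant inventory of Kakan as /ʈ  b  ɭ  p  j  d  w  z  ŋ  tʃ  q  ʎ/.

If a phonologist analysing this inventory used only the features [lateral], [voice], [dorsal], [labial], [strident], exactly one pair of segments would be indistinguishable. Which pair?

On the given features, /j/ and /ŋ/ have an identical profile: [−lateral], [+voice], [+dorsal], [−labial], [−strident]. No other two segments in the inventory coincide on all 5 features. (They do differ in [nasal], [continuant] and [back], which are not among the given features.)

j, ŋ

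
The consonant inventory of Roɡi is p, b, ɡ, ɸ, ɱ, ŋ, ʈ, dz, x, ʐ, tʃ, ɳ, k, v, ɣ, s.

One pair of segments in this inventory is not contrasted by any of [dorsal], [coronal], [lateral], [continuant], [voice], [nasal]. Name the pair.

On the given features, /tʃ/ and /ʈ/ have an identical profile: [-dorsal], [+coronal], [-lateral], [-continuant], [-voice], [-nasal]. No other two segments in the inventory coincide on all 6 features. (They do differ in [strident], [delayed release] and [distributed], which are not among the given features.)

tʃ, ʈ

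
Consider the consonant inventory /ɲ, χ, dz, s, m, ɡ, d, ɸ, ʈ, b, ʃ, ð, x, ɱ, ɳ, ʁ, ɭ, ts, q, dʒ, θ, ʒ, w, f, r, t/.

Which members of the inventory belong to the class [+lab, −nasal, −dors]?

ɸ, b, f

The [+labial] segments are /m, ɸ, b, ɱ, w, f/.
Of those, [−nasal] gives /ɸ, b, w, f/.
Intersecting with [−dorsal] leaves /ɸ, b, f/.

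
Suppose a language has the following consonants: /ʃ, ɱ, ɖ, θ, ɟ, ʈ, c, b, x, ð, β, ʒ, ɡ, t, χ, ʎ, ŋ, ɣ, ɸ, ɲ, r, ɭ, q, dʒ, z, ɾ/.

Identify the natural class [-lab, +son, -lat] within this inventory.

Checking each segment against [-labial], [+sonorant], [-lateral]: /ŋ/ (velar nasal), /ɲ/ (palatal nasal), /r/ (alveolar trill), /ɾ/ (alveolar tap) satisfy every feature; every other segment in the inventory fails at least one.

ŋ, ɲ, r, ɾ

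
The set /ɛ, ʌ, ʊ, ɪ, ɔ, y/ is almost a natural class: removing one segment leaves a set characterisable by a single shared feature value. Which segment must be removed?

y

[tense] groups all but one: /ɔ, ɛ, ʊ, ɪ, ʌ/ share [-tense] while /y/ (high front rounded tense vowel) alone is [+tense]. Removing any other segment would not leave a single-feature class that excludes it.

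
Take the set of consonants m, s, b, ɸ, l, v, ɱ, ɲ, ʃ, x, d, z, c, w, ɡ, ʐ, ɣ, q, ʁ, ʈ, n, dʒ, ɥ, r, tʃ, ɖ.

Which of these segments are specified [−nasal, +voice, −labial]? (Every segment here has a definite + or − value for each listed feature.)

Among the inventory, the [−nasal] segments are /s, b, ɸ, l, v, ʃ, x, d, z, c, w, ɡ, ʐ, ɣ, q, ʁ, ʈ, dʒ, ɥ, r, tʃ, ɖ/.
Then [+voice] gives /b, l, v, d, z, w, ɡ, ʐ, ɣ, ʁ, dʒ, ɥ, r, ɖ/.
Of those, [−labial] leaves /l, d, z, ɡ, ʐ, ɣ, ʁ, dʒ, r, ɖ/.

l, d, z, ɡ, ʐ, ɣ, ʁ, dʒ, r, ɖ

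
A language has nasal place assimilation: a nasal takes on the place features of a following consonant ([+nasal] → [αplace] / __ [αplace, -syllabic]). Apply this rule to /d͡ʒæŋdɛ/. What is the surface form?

The only nasal preceding a consonant is /ŋ/ before /d/. /d/ is [+coronal], so /ŋ/ → /n/, giving [d͡ʒændɛ].

[d͡ʒændɛ]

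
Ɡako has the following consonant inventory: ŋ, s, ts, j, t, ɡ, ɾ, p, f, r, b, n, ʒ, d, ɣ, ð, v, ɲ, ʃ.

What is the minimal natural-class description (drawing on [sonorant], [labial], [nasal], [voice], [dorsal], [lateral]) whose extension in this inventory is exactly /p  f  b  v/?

Every target segment is [+labial] and no other inventory member is, so one feature is enough.

[+labial]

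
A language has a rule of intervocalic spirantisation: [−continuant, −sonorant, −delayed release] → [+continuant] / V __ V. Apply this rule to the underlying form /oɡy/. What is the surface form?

[oɣy]

The only segment in the rule's environment that also matches [−continuant, −sonorant, −delayed release] is /ɡ/. Applying [+continuant] turns the voiced velar stop into /ɣ/ (voiced velar fricative), giving [oɣy].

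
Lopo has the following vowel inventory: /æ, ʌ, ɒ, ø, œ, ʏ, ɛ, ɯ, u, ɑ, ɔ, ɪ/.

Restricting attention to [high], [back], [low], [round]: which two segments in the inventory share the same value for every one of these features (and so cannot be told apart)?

œ, ø

/œ/ (mid front rounded lax vowel) and /ø/ (mid front rounded tense vowel) are both [-high], [-back], [-low], [+round], so none of the listed features separates them. (They do differ in [tense], which is not among the given features.) Every other pair in the inventory differs on at least one listed feature.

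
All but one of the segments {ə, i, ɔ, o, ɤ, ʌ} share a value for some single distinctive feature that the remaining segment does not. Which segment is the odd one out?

i

/ɤ, ʌ, ə, o, ɔ/ are all [-high], but /i/ (high front unrounded tense vowel) is [+high]. No other single segment can be removed to leave a set sharing one feature value that the removed segment lacks, so /i/ is the odd one out.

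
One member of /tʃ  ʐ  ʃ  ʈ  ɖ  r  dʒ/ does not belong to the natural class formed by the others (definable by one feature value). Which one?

/dʒ, tʃ, ʐ, ʃ, ʈ, ɖ/ are all [-anterior], but /r/ (alveolar trill) is [+anterior]. No other single segment can be removed to leave a set sharing one feature value that the removed segment lacks, so /r/ is the odd one out.

r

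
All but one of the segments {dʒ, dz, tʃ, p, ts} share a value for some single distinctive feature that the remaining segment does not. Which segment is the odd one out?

[delayed release] (equivalently [strident], [labial], [coronal]) groups all but one: /ts, dz, dʒ, tʃ/ share [+delayed release] while /p/ (voiceless bilabial stop) alone is [−delayed release]. Removing any other segment would not leave a single-feature class that excludes it.

p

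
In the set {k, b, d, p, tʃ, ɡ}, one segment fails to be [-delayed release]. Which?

/tʃ/ is the voiceless postalveolar affricate, which is [+delayed release]; the rest — /p, b, d, k, ɡ/ — are [-delayed release].

tʃ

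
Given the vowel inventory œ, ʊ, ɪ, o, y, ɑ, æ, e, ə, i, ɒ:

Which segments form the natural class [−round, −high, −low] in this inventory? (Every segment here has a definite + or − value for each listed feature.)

e, ə

Checking each segment against [−round], [−high], [−low]: /e/ (mid front unrounded tense vowel), /ə/ (mid central vowel (schwa)) satisfy every feature; every other segment in the inventory fails at least one.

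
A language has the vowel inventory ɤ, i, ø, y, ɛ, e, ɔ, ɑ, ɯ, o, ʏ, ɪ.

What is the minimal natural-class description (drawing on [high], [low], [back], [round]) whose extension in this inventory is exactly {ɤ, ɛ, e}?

Every target segment is [-high], [-low], [-round]; each remaining inventory member fails at least one of these. Each conjunct is needed — [-low, -round] alone would also admit /i, ɯ, ɪ/; [-high, -round] alone would also admit /ɑ/; [-high, -low] alone would also admit /ø, ɔ, o/ — and no other combination of two listed features has exactly this extension, so three is the minimum.

[-high, -low, -round]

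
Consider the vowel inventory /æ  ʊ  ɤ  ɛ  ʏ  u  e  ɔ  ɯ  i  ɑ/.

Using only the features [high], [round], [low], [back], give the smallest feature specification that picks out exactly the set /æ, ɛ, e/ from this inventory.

[−high, −back]

/æ, ɛ, e/ are all [−high], [−back], and no other segment in the inventory matches both values. Dropping any one of them over-generates: [−back] alone would also admit /ʏ, i/; [−high] alone would also admit /ɤ, ɔ, ɑ/. No other single listed feature picks out exactly this set either, so fewer than two features will not do.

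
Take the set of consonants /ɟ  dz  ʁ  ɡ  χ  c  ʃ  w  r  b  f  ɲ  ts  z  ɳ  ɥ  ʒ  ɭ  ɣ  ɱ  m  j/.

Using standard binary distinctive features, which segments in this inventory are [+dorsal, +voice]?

ɟ, ʁ, ɡ, w, ɲ, ɥ, ɣ, j

Eliminate segments failing any feature: /dz, ʃ, r, b, f, ts, z, ɳ, ʒ, ɭ, ɱ, m/ are [−dorsal]; /χ, c/ are [−voice]. The remaining /ɟ, ʁ, ɡ, w, ɲ, ɥ, ɣ, j/ satisfy [+dorsal], [+voice].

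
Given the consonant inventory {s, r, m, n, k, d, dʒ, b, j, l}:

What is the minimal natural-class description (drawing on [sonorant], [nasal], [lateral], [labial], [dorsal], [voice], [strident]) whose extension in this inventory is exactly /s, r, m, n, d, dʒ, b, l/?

[-dorsal]

Every target segment is [-dorsal] and no other inventory member is, so one feature is enough.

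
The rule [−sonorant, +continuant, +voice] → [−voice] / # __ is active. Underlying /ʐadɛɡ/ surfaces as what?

/ʐ/ satisfies [−sonorant, +continuant, +voice] and sits in # __. The [−voice] counterpart of the voiced retroflex fricative is /ʂ/. Other segments in /ʐadɛɡ/ either fail the structural description or are not in the environment, so the surface form is [ʂadɛɡ].

[ʂadɛɡ]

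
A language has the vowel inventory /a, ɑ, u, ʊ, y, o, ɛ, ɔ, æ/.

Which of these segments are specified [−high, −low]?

The [−high] segments are /a, ɑ, o, ɛ, ɔ, æ/.
Then [−low] leaves /o, ɛ, ɔ/.

o, ɛ, ɔ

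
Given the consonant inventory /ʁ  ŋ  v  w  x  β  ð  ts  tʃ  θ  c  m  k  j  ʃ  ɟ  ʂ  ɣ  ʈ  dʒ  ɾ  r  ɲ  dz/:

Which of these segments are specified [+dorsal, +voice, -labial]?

Checking each segment against [+dorsal], [+voice], [-labial]: /ʁ/ (voiced uvular fricative), /ŋ/ (velar nasal), /j/ (palatal glide), /ɟ/ (voiced palatal stop), /ɣ/ (voiced velar fricative), /ɲ/ (palatal nasal) satisfy every feature; every other segment in the inventory fails at least one.

ʁ, ŋ, j, ɟ, ɣ, ɲ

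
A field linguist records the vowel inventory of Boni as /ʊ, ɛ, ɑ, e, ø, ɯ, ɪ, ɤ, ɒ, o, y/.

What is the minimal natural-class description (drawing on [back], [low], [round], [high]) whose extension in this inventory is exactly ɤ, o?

[−high, −low, +back]

Every target segment is [−high], [−low], [+back]; each remaining inventory member fails at least one of these. Each conjunct is needed — [−low, +back] alone would also admit /ʊ, ɯ/; [−high, +back] alone would also admit /ɑ, ɒ/; [−high, −low] alone would also admit /ɛ, e, ø/ — and no other combination of two listed features has exactly this extension, so three is the minimum.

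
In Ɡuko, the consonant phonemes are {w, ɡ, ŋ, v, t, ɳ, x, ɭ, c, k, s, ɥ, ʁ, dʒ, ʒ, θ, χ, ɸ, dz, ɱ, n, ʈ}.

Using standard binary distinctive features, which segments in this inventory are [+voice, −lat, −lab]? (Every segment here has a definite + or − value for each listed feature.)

Checking each segment against [+voice], [−lateral], [−labial]: /ɡ/ (voiced velar stop), /ŋ/ (velar nasal), /ɳ/ (retroflex nasal), /ʁ/ (voiced uvular fricative), /dʒ/ (voiced postalveolar affricate), /ʒ/ (voiced postalveolar fricative), among others, satisfy every feature; every other segment in the inventory fails at least one.

ɡ, ŋ, ɳ, ʁ, dʒ, ʒ, dz, n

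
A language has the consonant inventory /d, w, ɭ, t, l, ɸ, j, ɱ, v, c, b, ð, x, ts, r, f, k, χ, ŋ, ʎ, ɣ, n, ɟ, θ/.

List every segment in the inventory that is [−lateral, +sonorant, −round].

Among the inventory, the [−lateral] segments are /d, w, t, ɸ, j, ɱ, v, c, b, ð, x, ts, r, f, k, χ, ŋ, ɣ, n, ɟ, θ/.
Among these, [+sonorant] gives /w, j, ɱ, r, ŋ, n/.
Within that set, [−round] leaves /j, ɱ, r, ŋ, n/.

j, ɱ, r, ŋ, n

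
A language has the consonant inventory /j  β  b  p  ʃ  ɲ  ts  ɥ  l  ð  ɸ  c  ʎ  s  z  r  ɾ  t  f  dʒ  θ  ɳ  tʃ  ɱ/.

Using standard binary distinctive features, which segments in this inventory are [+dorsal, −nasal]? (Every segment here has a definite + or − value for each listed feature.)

j, ɥ, c, ʎ

Checking each segment against [+dorsal], [−nasal]: /j/ (palatal glide), /ɥ/ (labial-palatal glide), /c/ (voiceless palatal stop), /ʎ/ (palatal lateral approximant) satisfy every feature; every other segment in the inventory fails at least one.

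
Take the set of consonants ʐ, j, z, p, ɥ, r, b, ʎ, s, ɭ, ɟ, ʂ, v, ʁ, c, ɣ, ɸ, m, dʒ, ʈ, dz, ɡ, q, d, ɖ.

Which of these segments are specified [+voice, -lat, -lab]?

Checking each segment against [+voice], [-lateral], [-labial]: /ʐ/ (voiced retroflex fricative), /j/ (palatal glide), /z/ (voiced alveolar fricative), /r/ (alveolar trill), /ɟ/ (voiced palatal stop), /ʁ/ (voiced uvular fricative), among others, satisfy every feature; every other segment in the inventory fails at least one.

ʐ, j, z, r, ɟ, ʁ, ɣ, dʒ, dz, ɡ, d, ɖ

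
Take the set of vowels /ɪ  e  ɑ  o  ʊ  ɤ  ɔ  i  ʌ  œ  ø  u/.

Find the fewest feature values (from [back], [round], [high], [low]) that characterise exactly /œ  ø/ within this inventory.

[-back, +round]

Every target segment is [-back], [+round]; each remaining inventory member fails at least one of these. Each conjunct is needed — [+round] alone would also admit /o, ʊ, ɔ, u/; [-back] alone would also admit /ɪ, e, i/ — and no other single listed feature has exactly this extension, so two is the minimum.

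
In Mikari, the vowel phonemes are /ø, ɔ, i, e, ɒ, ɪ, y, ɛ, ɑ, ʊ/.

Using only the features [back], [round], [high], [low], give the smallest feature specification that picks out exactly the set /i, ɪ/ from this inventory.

/i, ɪ/ are all [+high], [−round], and no other segment in the inventory matches both values. Dropping any one of them over-generates: [−round] alone would also admit /e, ɛ, ɑ/; [+high] alone would also admit /y, ʊ/. No other single listed feature picks out exactly this set either, so fewer than two features will not do.

[+high, −round]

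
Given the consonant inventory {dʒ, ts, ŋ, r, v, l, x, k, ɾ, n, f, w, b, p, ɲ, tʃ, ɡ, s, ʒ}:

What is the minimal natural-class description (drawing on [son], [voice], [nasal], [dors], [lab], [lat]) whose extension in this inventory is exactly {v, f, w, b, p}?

/v, f, w, b, p/ are exactly the [+labial] segments in the inventory, so a single feature suffices.

[+lab]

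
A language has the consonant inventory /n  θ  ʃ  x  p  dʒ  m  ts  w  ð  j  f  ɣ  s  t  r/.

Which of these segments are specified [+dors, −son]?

x, ɣ

Eliminate segments failing any feature: /n, θ, ʃ, p, dʒ, m, ts, ð, f, s, t, r/ are [−dorsal]; /w, j/ are [+sonorant]. The remaining /x, ɣ/ satisfy [+dorsal], [−sonorant].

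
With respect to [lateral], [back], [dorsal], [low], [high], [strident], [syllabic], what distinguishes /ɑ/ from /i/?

[high], [low], [back]

/ɑ/ (low back unrounded vowel) and /i/ (high front unrounded tense vowel) agree on [-lateral], [+dorsal], [-strident], [+syllabic]. They differ on [high] (/ɑ/ [-], /i/ [+]), [low] (/ɑ/ [+], /i/ [-]), [back] (/ɑ/ [+], /i/ [-]).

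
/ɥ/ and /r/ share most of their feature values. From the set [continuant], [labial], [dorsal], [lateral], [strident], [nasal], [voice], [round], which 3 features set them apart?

/ɥ/ (labial-palatal glide) and /r/ (alveolar trill) agree on [+continuant], [−lateral], [−strident], [−nasal], [+voice]. They differ on [labial] (/ɥ/ [+], /r/ [−]), [round] (/ɥ/ [+], /r/ [−]), [dorsal] (/ɥ/ [+], /r/ [−]).

[labial], [round], [dorsal]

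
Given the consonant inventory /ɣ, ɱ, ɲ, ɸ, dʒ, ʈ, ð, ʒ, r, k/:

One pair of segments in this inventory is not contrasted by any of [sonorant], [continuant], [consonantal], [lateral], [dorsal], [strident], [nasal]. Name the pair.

ð, ɸ

On the given features, /ð/ and /ɸ/ have an identical profile: [−sonorant], [+continuant], [+consonantal], [−lateral], [−dorsal], [−strident], [−nasal]. No other two segments in the inventory coincide on all 7 features. (They do differ in [voice], [labial] and [coronal], which are not among the given features.)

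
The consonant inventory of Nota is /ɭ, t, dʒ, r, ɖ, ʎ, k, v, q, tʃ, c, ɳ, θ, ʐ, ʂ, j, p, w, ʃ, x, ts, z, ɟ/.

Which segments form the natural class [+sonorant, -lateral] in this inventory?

Eliminate segments failing any feature: /ɭ, ʎ/ are [+lateral]; /t, dʒ, ɖ, k, v, q, tʃ, c, θ, ʐ, ʂ, p, ʃ, x, ts, z, ɟ/ are [-sonorant]. The remaining /r, ɳ, j, w/ satisfy [+sonorant], [-lateral].

r, ɳ, j, w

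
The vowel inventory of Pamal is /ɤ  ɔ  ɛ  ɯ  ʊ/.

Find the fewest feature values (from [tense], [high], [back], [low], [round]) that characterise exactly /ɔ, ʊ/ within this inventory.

[+round]

/ɔ, ʊ/ are exactly the [+round] segments in the inventory, so a single feature suffices.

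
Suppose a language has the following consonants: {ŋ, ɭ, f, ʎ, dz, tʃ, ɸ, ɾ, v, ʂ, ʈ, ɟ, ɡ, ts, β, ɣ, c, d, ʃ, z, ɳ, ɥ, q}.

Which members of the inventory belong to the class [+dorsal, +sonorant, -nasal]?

ʎ, ɥ

Eliminate segments failing any feature: /ŋ/ is [+nasal]; /ɭ, f, dz, tʃ, ɸ, ɾ, v, ʂ, ʈ, ts, β, d, ʃ, z, ɳ/ are [-dorsal]; /ɟ, ɡ, ɣ, c, q/ are [-sonorant]. The remaining /ʎ, ɥ/ satisfy [+dorsal], [+sonorant], [-nasal].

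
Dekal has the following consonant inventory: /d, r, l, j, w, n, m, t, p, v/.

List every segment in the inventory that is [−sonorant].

The [−sonorant] segments here are /d, t, p, v/; the remaining /r, l, j, w, n, m/ are [+sonorant].

d, t, p, v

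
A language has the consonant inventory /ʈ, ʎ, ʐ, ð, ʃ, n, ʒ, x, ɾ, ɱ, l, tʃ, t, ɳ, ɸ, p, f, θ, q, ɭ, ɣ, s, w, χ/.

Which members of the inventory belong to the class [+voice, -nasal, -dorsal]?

ʐ, ð, ʒ, ɾ, l, ɭ

Eliminate segments failing any feature: /ʈ, ʃ, x, tʃ, t, ɸ, p, f, θ, q, s, χ/ are [-voice]; /ʎ, ɣ, w/ are [+dorsal]; /n, ɱ, ɳ/ are [+nasal]. The remaining /ʐ, ð, ʒ, ɾ, l, ɭ/ satisfy [+voice], [-nasal], [-dorsal].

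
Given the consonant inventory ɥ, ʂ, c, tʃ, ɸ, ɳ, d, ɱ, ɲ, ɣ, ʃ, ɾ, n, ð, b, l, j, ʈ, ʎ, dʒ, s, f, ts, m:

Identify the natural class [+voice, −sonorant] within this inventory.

d, ɣ, ð, b, dʒ

Checking each segment against [+voice], [−sonorant]: /d/ (voiced alveolar stop), /ɣ/ (voiced velar fricative), /ð/ (voiced dental fricative), /b/ (voiced bilabial stop), /dʒ/ (voiced postalveolar affricate) satisfy every feature; every other segment in the inventory fails at least one.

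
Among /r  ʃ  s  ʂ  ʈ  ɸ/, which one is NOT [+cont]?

/ʈ/ is the voiceless retroflex stop, which is [−continuant]; the rest — /ɸ, s, r, ʂ, ʃ/ — are [+continuant].

ʈ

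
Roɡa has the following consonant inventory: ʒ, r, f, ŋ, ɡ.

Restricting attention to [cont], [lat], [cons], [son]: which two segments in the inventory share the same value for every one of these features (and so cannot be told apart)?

/ʒ/ (voiced postalveolar fricative) and /f/ (voiceless labiodental fricative) are both [+continuant], [−lateral], [+consonantal], [−sonorant], so none of the listed features separates them. (They do differ in [voice], [labial] and [coronal], which are not among the given features.) Every other pair in the inventory differs on at least one listed feature.

ʒ, f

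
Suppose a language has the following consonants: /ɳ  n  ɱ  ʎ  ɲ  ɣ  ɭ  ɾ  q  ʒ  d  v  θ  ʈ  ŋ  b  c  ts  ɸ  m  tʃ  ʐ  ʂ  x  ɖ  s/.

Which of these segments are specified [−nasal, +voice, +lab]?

v, b

Checking each segment against [−nasal], [+voice], [+labial]: /v/ (voiced labiodental fricative), /b/ (voiced bilabial stop) satisfy every feature; every other segment in the inventory fails at least one.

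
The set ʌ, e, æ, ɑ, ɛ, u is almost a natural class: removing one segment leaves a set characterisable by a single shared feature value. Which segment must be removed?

u

/ʌ, e, æ, ɑ, ɛ/ are all [−high], but /u/ (high back rounded tense vowel) is [+high]. No other single segment can be removed to leave a set sharing one feature value that the removed segment lacks, so /u/ is the odd one out.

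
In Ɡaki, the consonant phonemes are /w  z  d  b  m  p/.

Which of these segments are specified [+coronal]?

The [+coronal] segments here are /z, d/; the remaining /w, b, m, p/ are [−coronal].

z, d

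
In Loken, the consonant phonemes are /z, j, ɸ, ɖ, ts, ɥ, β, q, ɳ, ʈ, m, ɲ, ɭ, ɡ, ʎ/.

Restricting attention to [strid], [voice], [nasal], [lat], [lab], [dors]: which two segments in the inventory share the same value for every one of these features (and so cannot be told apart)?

j, ɡ

Both /j/ and /ɡ/ are [-strident], [+voice], [-nasal], [-lateral], [-labial], [+dorsal]. Since the list omits [sonorant], [continuant] and [back] — which do distinguish the palatal glide from the voiced velar stop — this pair collapses; all other pairs remain distinct.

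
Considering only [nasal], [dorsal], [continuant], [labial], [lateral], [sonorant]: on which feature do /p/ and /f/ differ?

The two segments share [−nasal], [−dorsal], [+labial], [−lateral], [−sonorant]. The only feature from the list on which they differ: /p/ is [−continuant] while /f/ is [+continuant].

[continuant]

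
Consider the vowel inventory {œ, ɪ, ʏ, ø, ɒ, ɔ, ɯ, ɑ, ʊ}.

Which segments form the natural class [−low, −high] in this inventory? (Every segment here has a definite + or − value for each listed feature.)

œ, ø, ɔ

Eliminate segments failing any feature: /ɪ, ʏ, ɯ, ʊ/ are [+high]; /ɒ, ɑ/ are [+low]. The remaining /œ, ø, ɔ/ satisfy [−low], [−high].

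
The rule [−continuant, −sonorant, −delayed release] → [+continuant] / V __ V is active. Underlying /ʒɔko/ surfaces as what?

/k/ satisfies [−continuant, −sonorant, −delayed release] and sits in V __ V. The [+continuant] counterpart of the voiceless velar stop is /x/. Other segments in /ʒɔko/ either fail the structural description or are not in the environment, so the surface form is [ʒɔxo].

[ʒɔxo]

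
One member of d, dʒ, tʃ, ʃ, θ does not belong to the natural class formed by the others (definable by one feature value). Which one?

d

The remaining segments after removing /d/ share [+distributed]; /d/ (voiced alveolar stop) is [−distributed]. For every other candidate removal, the leftover set fails to share any single feature value that the removed segment lacks.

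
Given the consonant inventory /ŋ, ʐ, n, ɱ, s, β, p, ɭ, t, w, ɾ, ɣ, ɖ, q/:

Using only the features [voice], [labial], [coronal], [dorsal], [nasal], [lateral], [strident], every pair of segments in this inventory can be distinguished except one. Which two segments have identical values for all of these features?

/ɾ/ (alveolar tap) and /ɖ/ (voiced retroflex stop) are both [+voice], [−labial], [+coronal], [−dorsal], [−nasal], [−lateral], [−strident], so none of the listed features separates them. (They do differ in [sonorant] and [anterior], which are not among the given features.) Every other pair in the inventory differs on at least one listed feature.

ɾ, ɖ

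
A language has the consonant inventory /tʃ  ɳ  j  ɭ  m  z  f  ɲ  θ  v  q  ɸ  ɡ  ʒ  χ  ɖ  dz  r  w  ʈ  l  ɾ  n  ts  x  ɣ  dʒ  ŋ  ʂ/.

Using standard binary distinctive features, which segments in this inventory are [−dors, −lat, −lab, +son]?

ɳ, r, ɾ, n

Eliminate segments failing any feature: /tʃ, z, θ, ʒ, ɖ, dz, ʈ, ts, dʒ, ʂ/ are [−sonorant]; /j, ɲ, q, ɡ, χ, w, x, ɣ, ŋ/ are [+dorsal]; /ɭ, l/ are [+lateral]; /m, f, v, ɸ/ are [+labial]. The remaining /ɳ, r, ɾ, n/ satisfy [−dorsal], [−lateral], [−labial], [+sonorant].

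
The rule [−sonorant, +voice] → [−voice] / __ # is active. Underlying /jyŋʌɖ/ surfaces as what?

Only the final segment /ɖ/ is both word-final and matches the structural description. It is a voiced retroflex stop, so [−sonorant, +voice] holds; changing it to [−voice] with all other features held fixed yields /ʈ/ (voiceless retroflex stop). No other segment meets both the structural description and the environment, so the output is [jyŋʌʈ].

[jyŋʌʈ]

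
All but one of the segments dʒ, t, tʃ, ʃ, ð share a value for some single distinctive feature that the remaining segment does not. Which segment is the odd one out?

t

The remaining segments after removing /t/ share [+distributed]; /t/ (voiceless alveolar stop) is [-distributed]. For every other candidate removal, the leftover set fails to share any single feature value that the removed segment lacks.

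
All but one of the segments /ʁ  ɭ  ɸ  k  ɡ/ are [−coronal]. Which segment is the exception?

ɭ

/k, ɸ, ʁ, ɡ/ are all [−coronal]; /ɭ/ (retroflex lateral approximant) is [+coronal].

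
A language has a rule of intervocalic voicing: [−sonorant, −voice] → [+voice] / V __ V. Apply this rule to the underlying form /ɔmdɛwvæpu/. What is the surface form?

[ɔmdɛwvæbu]

/p/ satisfies [−sonorant, −voice] and sits in V __ V. The [+voice] counterpart of the voiceless bilabial stop is /b/. Other segments in /ɔmdɛwvæpu/ either fail the structural description or are not in the environment, so the surface form is [ɔmdɛwvæbu].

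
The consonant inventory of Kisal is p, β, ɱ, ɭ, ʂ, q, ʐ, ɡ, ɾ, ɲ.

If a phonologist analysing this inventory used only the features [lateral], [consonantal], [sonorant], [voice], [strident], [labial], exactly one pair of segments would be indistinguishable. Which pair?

ɲ, ɾ

/ɲ/ (palatal nasal) and /ɾ/ (alveolar tap) are both [-lateral], [+consonantal], [+sonorant], [+voice], [-strident], [-labial], so none of the listed features separates them. (They do differ in [nasal] and [dorsal], which are not among the given features.) Every other pair in the inventory differs on at least one listed feature.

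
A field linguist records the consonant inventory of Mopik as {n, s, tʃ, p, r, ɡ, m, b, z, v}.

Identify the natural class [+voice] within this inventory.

n, r, ɡ, m, b, z, v

The feature [voice] marks segments produced with vocal-fold vibration. In this inventory /n, r, ɡ, m, b, z, v/ have that property, so they are [+voice]; /s, tʃ, p/ are [−voice].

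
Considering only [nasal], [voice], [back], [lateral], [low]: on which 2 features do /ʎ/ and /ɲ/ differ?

[nasal], [lateral]

/ʎ/ (palatal lateral approximant) and /ɲ/ (palatal nasal) agree on [+voice], [−back], [−low]. They differ on [nasal] (/ʎ/ [−], /ɲ/ [+]), [lateral] (/ʎ/ [+], /ɲ/ [−]).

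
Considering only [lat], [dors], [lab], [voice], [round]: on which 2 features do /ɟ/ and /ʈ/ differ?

[voice], [dorsal]

/ɟ/ (voiced palatal stop) and /ʈ/ (voiceless retroflex stop) agree on [−lateral], [−labial], [−round]. They differ on [voice] (/ɟ/ [+], /ʈ/ [−]), [dorsal] (/ɟ/ [+], /ʈ/ [−]).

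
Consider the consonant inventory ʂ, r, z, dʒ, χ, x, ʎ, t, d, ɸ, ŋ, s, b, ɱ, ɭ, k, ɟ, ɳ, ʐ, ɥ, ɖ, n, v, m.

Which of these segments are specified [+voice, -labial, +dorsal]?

ʎ, ŋ, ɟ

Eliminate segments failing any feature: /ʂ, χ, x, t, ɸ, s, k/ are [-voice]; /r, z, dʒ, d, ɭ, ɳ, ʐ, ɖ, n/ are [-dorsal]; /b, ɱ, ɥ, v, m/ are [+labial]. The remaining /ʎ, ŋ, ɟ/ satisfy [+voice], [-labial], [+dorsal].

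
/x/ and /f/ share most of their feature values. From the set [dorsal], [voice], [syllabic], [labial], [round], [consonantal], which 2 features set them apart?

/x/ (voiceless velar fricative) and /f/ (voiceless labiodental fricative) agree on [-voice], [-syllabic], [-round], [+consonantal]. They differ on [labial] (/x/ [-], /f/ [+]), [dorsal] (/x/ [+], /f/ [-]).

[labial], [dorsal]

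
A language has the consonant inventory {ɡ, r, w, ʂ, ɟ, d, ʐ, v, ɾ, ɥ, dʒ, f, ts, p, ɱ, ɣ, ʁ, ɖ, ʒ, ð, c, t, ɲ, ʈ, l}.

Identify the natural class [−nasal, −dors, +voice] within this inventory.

r, d, ʐ, v, ɾ, dʒ, ɖ, ʒ, ð, l

Checking each segment against [−nasal], [−dorsal], [+voice]: /r/ (alveolar trill), /d/ (voiced alveolar stop), /ʐ/ (voiced retroflex fricative), /v/ (voiced labiodental fricative), /ɾ/ (alveolar tap), /dʒ/ (voiced postalveolar affricate), among others, satisfy every feature; every other segment in the inventory fails at least one.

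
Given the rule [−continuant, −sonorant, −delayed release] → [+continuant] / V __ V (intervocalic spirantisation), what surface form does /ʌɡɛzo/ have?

[ʌɣɛzo]

/ɡ/ satisfies [−continuant, −sonorant, −delayed release] and sits in V __ V. The [+continuant] counterpart of the voiced velar stop is /ɣ/. Other segments in /ʌɡɛzo/ either fail the structural description or are not in the environment, so the surface form is [ʌɣɛzo].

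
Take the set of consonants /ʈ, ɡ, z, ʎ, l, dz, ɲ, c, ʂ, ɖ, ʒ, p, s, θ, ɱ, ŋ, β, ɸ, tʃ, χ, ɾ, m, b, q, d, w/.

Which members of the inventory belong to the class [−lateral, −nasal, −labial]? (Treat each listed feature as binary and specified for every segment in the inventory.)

Eliminate segments failing any feature: /ʎ, l/ are [+lateral]; /ɲ, ɱ, ŋ, m/ are [+nasal]; /p, β, ɸ, b, w/ are [+labial]. The remaining /ʈ, ɡ, z, dz, c, ʂ, ɖ, ʒ, s, θ, tʃ, χ, ɾ, q, d/ satisfy [−lateral], [−nasal], [−labial].

ʈ, ɡ, z, dz, c, ʂ, ɖ, ʒ, s, θ, tʃ, χ, ɾ, q, d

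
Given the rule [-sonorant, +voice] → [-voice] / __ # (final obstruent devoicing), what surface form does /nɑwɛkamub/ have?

[nɑwɛkamup]

The only segment in the rule's environment that also matches [-sonorant, +voice] is /b/. Applying [-voice] turns the voiced bilabial stop into /p/ (voiceless bilabial stop), giving [nɑwɛkamup].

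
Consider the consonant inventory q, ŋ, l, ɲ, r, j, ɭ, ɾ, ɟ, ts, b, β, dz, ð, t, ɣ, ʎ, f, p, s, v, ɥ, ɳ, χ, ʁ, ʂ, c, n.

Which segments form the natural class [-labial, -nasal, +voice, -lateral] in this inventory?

r, j, ɾ, ɟ, dz, ð, ɣ, ʁ

The [-labial] segments are /q, ŋ, l, ɲ, r, j, ɭ, ɾ, ɟ, ts, dz, ð, t, ɣ, ʎ, s, ɳ, χ, ʁ, ʂ, c, n/.
Then [-nasal] gives /q, l, r, j, ɭ, ɾ, ɟ, ts, dz, ð, t, ɣ, ʎ, s, χ, ʁ, ʂ, c/.
Intersecting with [+voice] gives /l, r, j, ɭ, ɾ, ɟ, dz, ð, ɣ, ʎ, ʁ/.
Among these, [-lateral] leaves /r, j, ɾ, ɟ, dz, ð, ɣ, ʁ/.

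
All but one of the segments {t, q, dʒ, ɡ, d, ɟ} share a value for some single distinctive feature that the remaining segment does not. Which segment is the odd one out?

/t, d, q, ɟ, ɡ/ are all [−delayed release], but /dʒ/ (voiced postalveolar affricate) is [+delayed release]. No other single segment can be removed to leave a set sharing one feature value that the removed segment lacks, so /dʒ/ is the odd one out.

dʒ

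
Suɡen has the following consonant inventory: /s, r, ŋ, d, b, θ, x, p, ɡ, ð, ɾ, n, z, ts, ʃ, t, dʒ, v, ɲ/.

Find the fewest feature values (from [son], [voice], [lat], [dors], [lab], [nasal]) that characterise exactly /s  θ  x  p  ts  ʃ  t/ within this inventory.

[−voice]

/s, θ, x, p, ts, ʃ, t/ are exactly the [−voice] segments in the inventory, so a single feature suffices.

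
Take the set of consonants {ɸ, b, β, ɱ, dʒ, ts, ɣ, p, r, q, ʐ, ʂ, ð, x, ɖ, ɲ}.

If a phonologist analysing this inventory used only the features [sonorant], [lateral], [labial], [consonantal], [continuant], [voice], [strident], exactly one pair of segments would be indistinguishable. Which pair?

ɣ, ð

/ɣ/ (voiced velar fricative) and /ð/ (voiced dental fricative) are both [−sonorant], [−lateral], [−labial], [+consonantal], [+continuant], [+voice], [−strident], so none of the listed features separates them. (They do differ in [coronal] and [dorsal], which are not among the given features.) Every other pair in the inventory differs on at least one listed feature.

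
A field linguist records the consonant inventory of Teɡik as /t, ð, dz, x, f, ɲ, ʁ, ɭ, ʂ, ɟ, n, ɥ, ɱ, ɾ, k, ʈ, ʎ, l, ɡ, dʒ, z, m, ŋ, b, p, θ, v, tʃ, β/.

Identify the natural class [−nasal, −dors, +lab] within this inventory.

f, b, p, v, β

Checking each segment against [−nasal], [−dorsal], [+labial]: /f/ (voiceless labiodental fricative), /b/ (voiced bilabial stop), /p/ (voiceless bilabial stop), /v/ (voiced labiodental fricative), /β/ (voiced bilabial fricative) satisfy every feature; every other segment in the inventory fails at least one.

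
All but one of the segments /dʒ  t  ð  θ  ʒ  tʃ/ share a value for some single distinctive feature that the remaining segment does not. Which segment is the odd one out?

The remaining segments after removing /t/ share [+distributed]; /t/ (voiceless alveolar stop) is [−distributed]. For every other candidate removal, the leftover set fails to share any single feature value that the removed segment lacks.

t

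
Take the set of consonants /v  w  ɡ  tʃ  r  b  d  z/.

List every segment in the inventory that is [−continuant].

ɡ, tʃ, b, d

The feature [continuant] marks segments produced without complete oral closure. In this inventory /ɡ, tʃ, b, d/ lack that property, so they are [−continuant]; /v, w, r, z/ are [+continuant].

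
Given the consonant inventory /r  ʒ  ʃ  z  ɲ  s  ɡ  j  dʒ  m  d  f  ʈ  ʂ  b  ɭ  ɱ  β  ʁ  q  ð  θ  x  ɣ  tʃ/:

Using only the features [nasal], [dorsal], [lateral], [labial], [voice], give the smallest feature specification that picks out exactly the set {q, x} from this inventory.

[-voice, +dorsal]

The class [-voice], [+dorsal] has exactly /q, x/ as its extension in this inventory. No smaller conjunction from the listed features achieves this: [+dorsal] alone would also admit /ɲ, ɡ, j, ʁ, …/; [-voice] alone would also admit /ʃ, s, f, ʈ, …/; and checking the remaining single features turns up none with this extension.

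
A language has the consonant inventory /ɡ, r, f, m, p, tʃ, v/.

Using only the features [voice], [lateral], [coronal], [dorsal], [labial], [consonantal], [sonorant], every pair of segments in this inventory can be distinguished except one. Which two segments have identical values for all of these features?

On the given features, /p/ and /f/ have an identical profile: [−voice], [−lateral], [−coronal], [−dorsal], [+labial], [+consonantal], [−sonorant]. No other two segments in the inventory coincide on all 7 features. (They do differ in [continuant], which is not among the given features.)

p, f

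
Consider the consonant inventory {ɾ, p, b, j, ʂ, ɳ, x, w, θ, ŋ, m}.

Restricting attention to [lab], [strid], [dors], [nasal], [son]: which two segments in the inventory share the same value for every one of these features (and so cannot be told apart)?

Both /p/ and /b/ are [+labial], [-strident], [-dorsal], [-nasal], [-sonorant]. Since the list omits [voice] — which does distinguish the voiceless bilabial stop from the voiced bilabial stop — this pair collapses; all other pairs remain distinct.

p, b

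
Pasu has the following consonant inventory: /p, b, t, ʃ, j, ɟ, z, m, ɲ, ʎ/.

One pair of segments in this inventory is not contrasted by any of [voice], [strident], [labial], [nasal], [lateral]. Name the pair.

Both /j/ and /ɟ/ are [+voice], [-strident], [-labial], [-nasal], [-lateral]. Since the list omits [sonorant] and [continuant] — which do distinguish the palatal glide from the voiced palatal stop — this pair collapses; all other pairs remain distinct.

j, ɟ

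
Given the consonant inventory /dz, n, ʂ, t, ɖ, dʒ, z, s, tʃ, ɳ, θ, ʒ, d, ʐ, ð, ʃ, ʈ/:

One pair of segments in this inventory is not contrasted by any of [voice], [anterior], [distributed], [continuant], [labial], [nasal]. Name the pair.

On the given features, /dz/ and /d/ have an identical profile: [+voice], [+anterior], [−distributed], [−continuant], [−labial], [−nasal]. No other two segments in the inventory coincide on all 6 features. (They do differ in [strident] and [delayed release], which are not among the given features.)

dz, d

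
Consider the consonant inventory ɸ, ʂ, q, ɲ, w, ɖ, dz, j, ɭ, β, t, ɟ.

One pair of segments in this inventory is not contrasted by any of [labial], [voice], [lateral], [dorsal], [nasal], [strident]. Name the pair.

j, ɟ

/j/ (palatal glide) and /ɟ/ (voiced palatal stop) are both [−labial], [+voice], [−lateral], [+dorsal], [−nasal], [−strident], so none of the listed features separates them. (They do differ in [sonorant] and [continuant], which are not among the given features.) Every other pair in the inventory differs on at least one listed feature.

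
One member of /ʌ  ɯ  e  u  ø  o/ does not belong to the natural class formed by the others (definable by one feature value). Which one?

ʌ

[tense] groups all but one: /o, e, u, ø, ɯ/ share [+tense] while /ʌ/ (mid back unrounded lax vowel) alone is [-tense]. Removing any other segment would not leave a single-feature class that excludes it.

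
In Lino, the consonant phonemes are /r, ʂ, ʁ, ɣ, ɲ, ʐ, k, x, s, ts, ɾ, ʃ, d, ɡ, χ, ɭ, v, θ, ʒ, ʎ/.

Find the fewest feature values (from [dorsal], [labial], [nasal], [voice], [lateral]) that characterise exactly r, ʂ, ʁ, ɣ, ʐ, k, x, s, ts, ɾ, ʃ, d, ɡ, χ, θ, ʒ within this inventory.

The class [−nasal], [−lateral], [−labial] has exactly /r, ʂ, ʁ, ɣ, ʐ, k, x, s, ts, ɾ, ʃ, d, ɡ, χ, θ, ʒ/ as its extension in this inventory. No smaller conjunction from the listed features achieves this: [−lateral, −labial] alone would also admit /ɲ/; [−nasal, −labial] alone would also admit /ɭ, ʎ/; [−nasal, −lateral] alone would also admit /v/; and checking the remaining two-feature bundles turns up none with this extension.

[−nasal, −lateral, −labial]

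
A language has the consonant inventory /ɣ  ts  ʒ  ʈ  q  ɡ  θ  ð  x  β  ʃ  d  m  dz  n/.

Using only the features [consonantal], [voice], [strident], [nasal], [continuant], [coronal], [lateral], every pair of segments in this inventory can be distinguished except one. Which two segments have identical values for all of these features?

Both /ɣ/ and /β/ are [+consonantal], [+voice], [−strident], [−nasal], [+continuant], [−coronal], [−lateral]. Since the list omits [labial] and [dorsal] — which do distinguish the voiced velar fricative from the voiced bilabial fricative — this pair collapses; all other pairs remain distinct.

ɣ, β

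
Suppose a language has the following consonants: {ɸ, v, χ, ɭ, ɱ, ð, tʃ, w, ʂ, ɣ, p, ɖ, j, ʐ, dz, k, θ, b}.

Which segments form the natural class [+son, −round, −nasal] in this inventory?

ɭ, j

Checking each segment against [+sonorant], [−round], [−nasal]: /ɭ/ (retroflex lateral approximant), /j/ (palatal glide) satisfy every feature; every other segment in the inventory fails at least one.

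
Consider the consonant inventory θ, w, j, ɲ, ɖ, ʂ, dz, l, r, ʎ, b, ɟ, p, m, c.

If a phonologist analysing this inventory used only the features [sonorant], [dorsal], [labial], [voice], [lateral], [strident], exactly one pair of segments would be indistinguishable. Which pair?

j, ɲ

On the given features, /j/ and /ɲ/ have an identical profile: [+sonorant], [+dorsal], [-labial], [+voice], [-lateral], [-strident]. No other two segments in the inventory coincide on all 6 features. (They do differ in [nasal] and [continuant], which are not among the given features.)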